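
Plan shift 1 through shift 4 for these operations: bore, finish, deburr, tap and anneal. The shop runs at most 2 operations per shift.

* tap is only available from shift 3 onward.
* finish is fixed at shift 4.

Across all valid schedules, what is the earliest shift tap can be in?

Tap is available from shift 3.
tap at shift 3 is achievable: anneal=shift 2, tap=shift 3, finish=shift 4, deburr=shift 1, bore=shift 1.

shift 3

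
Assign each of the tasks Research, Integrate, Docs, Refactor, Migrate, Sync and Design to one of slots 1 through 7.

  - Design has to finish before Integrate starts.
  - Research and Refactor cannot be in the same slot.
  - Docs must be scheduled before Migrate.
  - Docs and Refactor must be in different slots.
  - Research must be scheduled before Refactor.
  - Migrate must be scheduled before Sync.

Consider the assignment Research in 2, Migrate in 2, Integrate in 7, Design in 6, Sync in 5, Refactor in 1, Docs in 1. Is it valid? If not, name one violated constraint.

Docs must be scheduled before Migrate — holds.
Research must be scheduled before Refactor — violated.
Migrate must be scheduled before Sync — holds.
Docs and Refactor must be in different slots — violated.
Research and Refactor cannot be in the same slot — holds.
Design has to finish before Integrate starts — holds.

Invalid. Docs and Refactor must be in different slots.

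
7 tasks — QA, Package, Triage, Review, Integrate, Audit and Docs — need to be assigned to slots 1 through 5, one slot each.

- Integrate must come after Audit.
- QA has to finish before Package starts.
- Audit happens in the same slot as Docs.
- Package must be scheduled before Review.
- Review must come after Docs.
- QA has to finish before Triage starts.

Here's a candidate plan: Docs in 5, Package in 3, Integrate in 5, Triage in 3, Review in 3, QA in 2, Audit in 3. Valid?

Integrate must come after Audit — holds.
QA has to finish before Triage starts — holds.
Package must be scheduled before Review — violated.
Review must come after Docs — violated.
QA has to finish before Package starts — holds.
Audit happens in the same slot as Docs — violated.

No — it violates: Review must come after Docs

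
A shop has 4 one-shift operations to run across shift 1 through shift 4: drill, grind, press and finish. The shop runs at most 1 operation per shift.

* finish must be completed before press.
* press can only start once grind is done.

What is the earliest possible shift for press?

shift 3

Precedence pushes press to at least shift 2.
press at shift 3 is achievable: drill=shift 4; press=shift 3; grind=shift 1; finish=shift 2.
Nothing earlier works — the capacity limit rule out every shift before shift 3.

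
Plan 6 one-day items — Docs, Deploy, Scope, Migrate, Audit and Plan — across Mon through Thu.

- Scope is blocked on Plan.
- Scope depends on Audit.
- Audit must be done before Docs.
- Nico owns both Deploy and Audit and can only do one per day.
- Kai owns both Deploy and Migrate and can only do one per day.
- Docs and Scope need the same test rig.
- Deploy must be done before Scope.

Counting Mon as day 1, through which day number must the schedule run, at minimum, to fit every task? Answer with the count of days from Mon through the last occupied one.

3

The precedence chain requires at least 2 distinct days.
Could 2 days be enough, i.e. nothing placed later than Tue? No: Docs must come after Audit (at Mon or later) → {Tue}; Scope must come after Deploy (at Mon or later) → {Tue}; Scope can't share with Docs (Tue) → nothing is left.
So 2 days is not enough.
3 works (last occupied day: Wed): for example Deploy -> Tue, Audit -> Mon, Docs -> Tue, Scope -> Wed, Migrate -> Mon, Plan -> Mon.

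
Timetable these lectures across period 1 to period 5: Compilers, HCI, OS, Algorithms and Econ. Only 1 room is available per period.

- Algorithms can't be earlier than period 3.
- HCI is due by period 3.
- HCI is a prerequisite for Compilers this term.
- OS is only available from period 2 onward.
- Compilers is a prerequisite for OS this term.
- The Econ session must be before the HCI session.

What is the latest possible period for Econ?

Downstream work caps Econ at period 2.
Econ at period 1 is achievable: Compilers -> period 4, Algorithms -> period 3, HCI -> period 2, Econ -> period 1, OS -> period 5.
Nothing later works — the capacity limit rule out every period after period 1.

period 1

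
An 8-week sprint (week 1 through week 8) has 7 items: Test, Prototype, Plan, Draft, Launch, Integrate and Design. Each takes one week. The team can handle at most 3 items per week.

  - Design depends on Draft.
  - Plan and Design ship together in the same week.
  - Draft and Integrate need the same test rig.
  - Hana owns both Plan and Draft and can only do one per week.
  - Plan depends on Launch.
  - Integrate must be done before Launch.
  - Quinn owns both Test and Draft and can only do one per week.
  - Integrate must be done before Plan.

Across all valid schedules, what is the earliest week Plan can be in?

week 3

Precedence pushes Plan to at least week 3.
Plan at week 3 is achievable: Design in week 3; Prototype in week 1; Plan in week 3; Integrate in week 1; Draft in week 2; Test in week 1; Launch in week 2.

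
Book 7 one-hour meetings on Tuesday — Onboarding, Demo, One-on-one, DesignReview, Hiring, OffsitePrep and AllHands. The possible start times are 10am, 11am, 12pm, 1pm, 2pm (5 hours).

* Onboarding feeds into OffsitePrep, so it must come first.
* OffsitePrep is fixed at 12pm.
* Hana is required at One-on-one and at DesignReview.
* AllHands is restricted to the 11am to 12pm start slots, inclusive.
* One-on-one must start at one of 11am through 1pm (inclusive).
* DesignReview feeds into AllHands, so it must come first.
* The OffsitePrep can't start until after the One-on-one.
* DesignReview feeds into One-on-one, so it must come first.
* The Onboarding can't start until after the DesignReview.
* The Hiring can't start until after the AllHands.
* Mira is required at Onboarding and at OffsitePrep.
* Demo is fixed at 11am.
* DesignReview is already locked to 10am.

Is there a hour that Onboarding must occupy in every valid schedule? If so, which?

11am

DesignReview is fixed at 10am and must come before Onboarding, so Onboarding is at least 11am.
OffsitePrep is fixed at 12pm and must come after Onboarding, so Onboarding is at most 11am.
So Onboarding must be 11am.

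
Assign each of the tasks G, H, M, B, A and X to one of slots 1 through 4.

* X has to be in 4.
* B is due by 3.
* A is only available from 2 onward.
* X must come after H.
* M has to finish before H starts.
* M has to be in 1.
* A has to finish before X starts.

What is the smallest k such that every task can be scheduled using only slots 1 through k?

4 slots

The precedence chain requires at least 3 distinct slots.
X can't be placed before 4, so the schedule must run through at least slot 4.
4 works (last occupied slot: 4): for example A in 2; X in 4; B in 1; M in 1; H in 2; G in 1.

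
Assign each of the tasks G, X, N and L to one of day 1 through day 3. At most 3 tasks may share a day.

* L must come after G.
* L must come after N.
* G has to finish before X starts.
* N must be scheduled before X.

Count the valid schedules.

7

Splitting on G: it can be day 1 (5), day 2 (2). Listing each branch's schedules as (X, N, L) by day number:
G=day 1: (2,1,2) (2,1,3) (3,1,2) (3,1,3) (3,2,3) — 5.
G=day 2: (3,1,3) (3,2,3) — 2.
Summing: 5 + 2 = 7.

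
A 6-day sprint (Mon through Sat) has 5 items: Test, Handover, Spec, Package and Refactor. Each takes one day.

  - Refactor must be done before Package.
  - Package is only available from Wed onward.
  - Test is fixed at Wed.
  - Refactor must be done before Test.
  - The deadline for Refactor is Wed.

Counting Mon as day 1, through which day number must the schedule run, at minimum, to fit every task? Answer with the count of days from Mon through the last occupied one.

3 days

The precedence chain requires at least 2 distinct days.
Test can't be placed before Wed — that is day 3 counting from Mon — so the schedule must run through at least 3 days.
3 works (last occupied day: Wed): for example Package in Wed, Spec in Mon, Test in Wed, Refactor in Mon, Handover in Mon.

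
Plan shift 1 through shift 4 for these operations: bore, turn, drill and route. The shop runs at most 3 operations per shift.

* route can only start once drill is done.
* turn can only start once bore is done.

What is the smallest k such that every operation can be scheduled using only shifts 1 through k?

The precedence chain requires at least 2 distinct shifts.
With at most 3 per shift and 4 operations, at least 2 shifts are needed.
2 works (last occupied shift: shift 2): for example route=shift 2, bore=shift 1, turn=shift 2, drill=shift 1.

2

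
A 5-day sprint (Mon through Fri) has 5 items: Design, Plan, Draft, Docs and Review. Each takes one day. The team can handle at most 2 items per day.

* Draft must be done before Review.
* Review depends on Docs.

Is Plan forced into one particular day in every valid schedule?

No

Plan can be Mon (e.g. Draft in Mon, Plan in Mon, Docs in Tue, Design in Tue, Review in Wed) or Tue (e.g. Draft=Mon, Review=Tue, Plan=Tue, Design=Wed, Docs=Mon).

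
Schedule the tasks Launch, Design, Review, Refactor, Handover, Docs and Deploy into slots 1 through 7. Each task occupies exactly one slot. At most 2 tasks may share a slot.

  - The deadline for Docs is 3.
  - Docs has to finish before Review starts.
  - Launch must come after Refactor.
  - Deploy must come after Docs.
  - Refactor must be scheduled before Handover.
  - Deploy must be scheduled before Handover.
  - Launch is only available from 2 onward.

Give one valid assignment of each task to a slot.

Launch in 2; Refactor in 1; Review in 3; Deploy in 2; Design in 4; Handover in 3; Docs in 1

Checking: Refactor(1) before Launch(2); Refactor(1) before Handover(3); Deploy(2) before Handover(3); Docs(1) before Review(3); Docs(1) before Deploy(2); Launch=2 in [2,7]; Docs=1 in [1,3]; max 2 per slot (cap 2).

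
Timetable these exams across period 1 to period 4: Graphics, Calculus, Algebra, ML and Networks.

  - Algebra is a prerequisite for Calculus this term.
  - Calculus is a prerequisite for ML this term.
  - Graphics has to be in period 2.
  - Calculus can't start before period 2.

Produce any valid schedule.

Calculus=period 2; Algebra=period 1; Graphics=period 2; Networks=period 1; ML=period 3

Checking: Calculus(period 2) before ML(period 3); Algebra(period 1) before Calculus(period 2); Graphics=period 2 in [period 2,period 2]; Calculus=period 2 in [period 2,period 4].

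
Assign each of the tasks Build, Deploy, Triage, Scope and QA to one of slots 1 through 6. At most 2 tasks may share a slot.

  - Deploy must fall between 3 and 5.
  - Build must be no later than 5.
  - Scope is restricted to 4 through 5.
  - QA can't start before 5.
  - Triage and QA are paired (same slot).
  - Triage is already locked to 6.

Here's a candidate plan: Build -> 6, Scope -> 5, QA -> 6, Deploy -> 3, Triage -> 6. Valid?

Invalid. Build must be no later than 5.

At most 2 tasks may share a slot — violated.
Scope is restricted to 4 through 5 — holds.
Deploy must fall between 3 and 5 — holds.
Triage is already locked to 6 — holds.
Triage and QA are paired (same slot) — holds.
Build must be no later than 5 — violated.
QA can't start before 5 — holds.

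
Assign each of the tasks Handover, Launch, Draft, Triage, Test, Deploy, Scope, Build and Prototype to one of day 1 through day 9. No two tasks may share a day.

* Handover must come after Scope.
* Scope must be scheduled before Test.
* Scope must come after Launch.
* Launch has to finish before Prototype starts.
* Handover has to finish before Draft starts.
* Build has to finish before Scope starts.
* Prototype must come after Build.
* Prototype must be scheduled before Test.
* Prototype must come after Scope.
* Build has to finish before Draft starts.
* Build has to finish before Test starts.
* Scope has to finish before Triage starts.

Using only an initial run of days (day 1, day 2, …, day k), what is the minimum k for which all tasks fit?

The precedence chain requires at least 4 distinct days.
With at most 1 per day and 9 tasks, at least 9 days are needed.
9 works (last occupied day: day 9): for example Launch -> day 2; Prototype -> day 4; Build -> day 1; Scope -> day 3; Draft -> day 7; Deploy -> day 9; Test -> day 5; Handover -> day 6; Triage -> day 8.

9 days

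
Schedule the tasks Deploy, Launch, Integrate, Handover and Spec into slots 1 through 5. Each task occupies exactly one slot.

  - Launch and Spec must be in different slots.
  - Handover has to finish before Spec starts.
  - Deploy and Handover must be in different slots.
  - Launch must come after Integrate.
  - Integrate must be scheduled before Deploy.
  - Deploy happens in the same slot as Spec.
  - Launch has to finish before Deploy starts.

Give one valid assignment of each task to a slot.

Spec -> 3; Integrate -> 1; Deploy -> 3; Handover -> 1; Launch -> 2

Checking: Launch(2) before Deploy(3); Integrate(1) before Deploy(3); Handover(1) before Spec(3); Integrate(1) before Launch(2); Deploy(3) != Handover(1); Launch(2) != Spec(3); Deploy = Spec = 3.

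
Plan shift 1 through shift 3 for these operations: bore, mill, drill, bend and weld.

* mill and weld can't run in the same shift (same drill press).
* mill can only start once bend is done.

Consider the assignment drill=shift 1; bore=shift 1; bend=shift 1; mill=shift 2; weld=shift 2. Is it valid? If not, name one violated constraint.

mill and weld can't run in the same shift (same drill press) — violated.
mill can only start once bend is done — holds.

No — it violates: mill and weld can't run in the same shift (same drill press)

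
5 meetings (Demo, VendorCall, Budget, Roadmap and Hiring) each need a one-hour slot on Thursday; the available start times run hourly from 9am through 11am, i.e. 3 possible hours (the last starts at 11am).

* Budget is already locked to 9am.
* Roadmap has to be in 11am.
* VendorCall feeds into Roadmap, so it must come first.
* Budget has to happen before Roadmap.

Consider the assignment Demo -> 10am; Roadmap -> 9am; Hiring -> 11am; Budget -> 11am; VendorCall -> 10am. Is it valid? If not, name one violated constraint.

Budget has to happen before Roadmap — violated.
Roadmap has to be in 11am — violated.
Budget is already locked to 9am — violated.
VendorCall feeds into Roadmap, so it must come first — violated.

No — it violates: Budget has to happen before Roadmap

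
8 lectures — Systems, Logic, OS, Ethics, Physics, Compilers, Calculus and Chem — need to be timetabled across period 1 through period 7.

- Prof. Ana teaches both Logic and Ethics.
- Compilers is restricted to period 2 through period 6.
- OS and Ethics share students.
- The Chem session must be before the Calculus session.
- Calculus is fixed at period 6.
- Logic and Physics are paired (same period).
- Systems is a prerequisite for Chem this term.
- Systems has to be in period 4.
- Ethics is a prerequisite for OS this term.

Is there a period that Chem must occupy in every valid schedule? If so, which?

period 5

Systems is fixed at period 4 and must come before Chem, so Chem is at least period 5.
Calculus is fixed at period 6 and must come after Chem, so Chem is at most period 5.
So Chem must be period 5.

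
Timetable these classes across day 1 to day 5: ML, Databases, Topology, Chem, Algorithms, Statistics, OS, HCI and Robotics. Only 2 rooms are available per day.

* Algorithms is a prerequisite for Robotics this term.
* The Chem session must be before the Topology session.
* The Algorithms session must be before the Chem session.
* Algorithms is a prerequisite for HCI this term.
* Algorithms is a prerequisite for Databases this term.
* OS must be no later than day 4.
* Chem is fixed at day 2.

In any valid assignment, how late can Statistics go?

day 5

Statistics at day 5 is achievable: Algorithms=day 1; Chem=day 2; Topology=day 3; HCI=day 3; Robotics=day 4; Databases=day 2; ML=day 4; OS=day 1; Statistics=day 5.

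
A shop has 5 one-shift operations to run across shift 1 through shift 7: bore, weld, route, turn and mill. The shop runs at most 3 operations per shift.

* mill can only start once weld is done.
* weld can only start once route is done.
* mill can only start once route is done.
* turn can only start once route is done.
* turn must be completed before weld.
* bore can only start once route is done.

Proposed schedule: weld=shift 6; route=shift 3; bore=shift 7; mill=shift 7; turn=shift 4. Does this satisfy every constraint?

turn must be completed before weld — holds.
bore can only start once route is done — holds.
mill can only start once weld is done — holds.
mill can only start once route is done — holds.
turn can only start once route is done — holds.
weld can only start once route is done — holds.
The shop runs at most 3 operations per shift — holds.

Yes, all constraints hold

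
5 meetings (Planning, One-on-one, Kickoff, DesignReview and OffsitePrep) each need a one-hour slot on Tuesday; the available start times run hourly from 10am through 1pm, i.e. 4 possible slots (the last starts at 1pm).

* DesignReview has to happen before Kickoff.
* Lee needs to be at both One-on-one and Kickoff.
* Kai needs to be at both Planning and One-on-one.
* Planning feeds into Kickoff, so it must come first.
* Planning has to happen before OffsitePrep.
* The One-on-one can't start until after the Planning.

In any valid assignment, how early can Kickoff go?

11am

Precedence pushes Kickoff to at least 11am.
Kickoff at 11am is achievable: OffsitePrep=11am, One-on-one=12pm, Kickoff=11am, Planning=10am, DesignReview=10am.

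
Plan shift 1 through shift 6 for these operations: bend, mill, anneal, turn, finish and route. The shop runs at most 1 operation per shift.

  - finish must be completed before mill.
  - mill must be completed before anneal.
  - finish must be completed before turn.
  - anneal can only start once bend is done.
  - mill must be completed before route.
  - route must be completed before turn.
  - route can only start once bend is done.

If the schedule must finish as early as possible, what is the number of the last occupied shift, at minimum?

The precedence chain requires at least 4 distinct shifts.
With at most 1 per shift and 6 operations, at least 6 shifts are needed.
6 works (last occupied shift: shift 6): for example finish=shift 1, mill=shift 2, anneal=shift 5, route=shift 4, bend=shift 3, turn=shift 6.

6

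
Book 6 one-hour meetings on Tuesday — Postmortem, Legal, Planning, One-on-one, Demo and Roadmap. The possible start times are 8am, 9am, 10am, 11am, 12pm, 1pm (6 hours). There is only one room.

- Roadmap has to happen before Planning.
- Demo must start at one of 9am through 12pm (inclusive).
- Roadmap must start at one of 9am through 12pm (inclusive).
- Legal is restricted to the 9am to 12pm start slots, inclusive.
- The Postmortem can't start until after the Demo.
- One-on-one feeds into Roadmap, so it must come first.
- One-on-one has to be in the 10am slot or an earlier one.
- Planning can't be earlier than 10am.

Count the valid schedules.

Splitting on Postmortem: it can be 10am (2), 11am (4), 12pm (6), 1pm (12). Listing each branch's schedules as (Legal, Planning, One-on-one, Demo, Roadmap):
Postmortem=10am: (11am,1pm,8am,9am,12pm) (12pm,1pm,8am,9am,11am) — 2.
Postmortem=11am: (9am,1pm,8am,10am,12pm) (10am,1pm,8am,9am,12pm) (12pm,1pm,8am,9am,10am) (12pm,1pm,8am,10am,9am) — 4.
Postmortem=12pm: (9am,1pm,8am,10am,11am) (9am,1pm,8am,11am,10am) (10am,1pm,8am,9am,11am) (10am,1pm,8am,11am,9am) (11am,1pm,8am,9am,10am) (11am,1pm,8am,10am,9am) — 6.
Postmortem=1pm: (9am,11am,8am,12pm,10am) (9am,12pm,8am,10am,11am) (9am,12pm,8am,11am,10am) (10am,11am,8am,12pm,9am) (10am,12pm,8am,9am,11am) (10am,12pm,8am,11am,9am) (11am,10am,8am,12pm,9am) (11am,12pm,8am,9am,10am) (11am,12pm,8am,10am,9am) (12pm,10am,8am,11am,9am) (12pm,11am,8am,9am,10am) (12pm,11am,8am,10am,9am) — 12.
Summing: 2 + 4 + 6 + 12 = 24.

24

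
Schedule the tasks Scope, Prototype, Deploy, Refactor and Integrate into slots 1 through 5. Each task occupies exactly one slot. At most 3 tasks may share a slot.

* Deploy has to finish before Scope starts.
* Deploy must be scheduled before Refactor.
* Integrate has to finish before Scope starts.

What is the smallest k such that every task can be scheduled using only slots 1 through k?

2 slots

The precedence chain requires at least 2 distinct slots.
With at most 3 per slot and 5 tasks, at least 2 slots are needed.
2 works (last occupied slot: 2): for example Integrate -> 1; Prototype -> 1; Deploy -> 1; Scope -> 2; Refactor -> 2.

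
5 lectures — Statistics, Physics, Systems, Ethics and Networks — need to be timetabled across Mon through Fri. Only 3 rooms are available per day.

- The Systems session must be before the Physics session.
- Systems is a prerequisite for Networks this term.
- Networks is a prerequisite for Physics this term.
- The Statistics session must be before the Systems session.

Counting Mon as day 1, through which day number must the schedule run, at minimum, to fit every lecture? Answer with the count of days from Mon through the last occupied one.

4

The precedence chain requires at least 4 distinct days.
With at most 3 per day and 5 lectures, at least 2 days are needed.
4 works (last occupied day: Thu): for example Networks=Wed, Statistics=Mon, Ethics=Mon, Systems=Tue, Physics=Thu.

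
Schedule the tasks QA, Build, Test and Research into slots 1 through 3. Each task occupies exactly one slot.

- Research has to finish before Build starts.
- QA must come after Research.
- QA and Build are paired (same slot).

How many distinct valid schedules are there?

Splitting on QA: it can be 2 (3), 3 (6). Listing each branch's schedules as (Build, Test, Research):
QA=2: (2,1,1) (2,2,1) (2,3,1) — 3.
QA=3: (3,1,1) (3,1,2) (3,2,1) (3,2,2) (3,3,1) (3,3,2) — 6.
Summing: 3 + 6 = 9.

9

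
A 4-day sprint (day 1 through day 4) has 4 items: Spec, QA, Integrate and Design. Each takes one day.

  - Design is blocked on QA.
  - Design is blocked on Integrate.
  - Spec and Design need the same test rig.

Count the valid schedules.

Splitting on Spec: it can be day 1 (14), day 2 (13), day 3 (10), day 4 (5). Listing each branch's schedules as (QA, Integrate, Design) by day number:
Spec=day 1: (1,1,2) (1,1,3) (1,1,4) (1,2,3) (1,2,4) (1,3,4) (2,1,3) (2,1,4) (2,2,3) (2,2,4) (2,3,4) (3,1,4) (3,2,4) (3,3,4) — 14.
Spec=day 2: (1,1,3) (1,1,4) (1,2,3) (1,2,4) (1,3,4) (2,1,3) (2,1,4) (2,2,3) (2,2,4) (2,3,4) (3,1,4) (3,2,4) (3,3,4) — 13.
Spec=day 3: (1,1,2) (1,1,4) (1,2,4) (1,3,4) (2,1,4) (2,2,4) (2,3,4) (3,1,4) (3,2,4) (3,3,4) — 10.
Spec=day 4: (1,1,2) (1,1,3) (1,2,3) (2,1,3) (2,2,3) — 5.
Summing: 14 + 13 + 10 + 5 = 42.

42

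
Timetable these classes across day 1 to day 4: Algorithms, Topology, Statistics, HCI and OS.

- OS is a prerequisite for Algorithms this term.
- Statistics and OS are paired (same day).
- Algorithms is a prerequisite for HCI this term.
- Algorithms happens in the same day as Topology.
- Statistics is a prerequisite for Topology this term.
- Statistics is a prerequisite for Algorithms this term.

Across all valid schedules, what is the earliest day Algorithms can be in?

day 2

Precedence pushes Algorithms to at least day 2; downstream work caps Algorithms at day 3.
Algorithms at day 2 is achievable: OS -> day 1, Topology -> day 2, Statistics -> day 1, HCI -> day 3, Algorithms -> day 2.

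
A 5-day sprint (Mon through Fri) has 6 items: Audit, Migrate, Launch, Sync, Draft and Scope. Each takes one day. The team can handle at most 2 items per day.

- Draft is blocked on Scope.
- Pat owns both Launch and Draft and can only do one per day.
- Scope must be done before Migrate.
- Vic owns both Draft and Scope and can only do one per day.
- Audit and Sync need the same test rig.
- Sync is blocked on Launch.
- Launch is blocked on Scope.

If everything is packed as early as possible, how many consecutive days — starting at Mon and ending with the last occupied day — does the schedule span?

The precedence chain requires at least 3 distinct days.
With at most 2 per day and 6 tasks, at least 3 days are needed.
3 works (last occupied day: Wed): for example Sync in Wed; Scope in Mon; Launch in Tue; Migrate in Tue; Audit in Mon; Draft in Wed.

3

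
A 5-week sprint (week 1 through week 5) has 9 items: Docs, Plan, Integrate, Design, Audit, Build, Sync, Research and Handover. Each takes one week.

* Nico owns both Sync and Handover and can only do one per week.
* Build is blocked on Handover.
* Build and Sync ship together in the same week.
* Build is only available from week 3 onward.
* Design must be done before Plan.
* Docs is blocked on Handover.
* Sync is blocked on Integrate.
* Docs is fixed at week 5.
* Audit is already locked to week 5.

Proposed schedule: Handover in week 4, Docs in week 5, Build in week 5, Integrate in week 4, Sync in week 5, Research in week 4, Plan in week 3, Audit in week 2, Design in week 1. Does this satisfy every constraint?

Docs is fixed at week 5 — holds.
Audit is already locked to week 5 — violated.
Build is blocked on Handover — holds.
Build is only available from week 3 onward — holds.
Build and Sync ship together in the same week — holds.
Sync is blocked on Integrate — holds.
Design must be done before Plan — holds.
Docs is blocked on Handover — holds.
Nico owns both Sync and Handover and can only do one per week — holds.

No. Audit is already locked to week 5 is not satisfied.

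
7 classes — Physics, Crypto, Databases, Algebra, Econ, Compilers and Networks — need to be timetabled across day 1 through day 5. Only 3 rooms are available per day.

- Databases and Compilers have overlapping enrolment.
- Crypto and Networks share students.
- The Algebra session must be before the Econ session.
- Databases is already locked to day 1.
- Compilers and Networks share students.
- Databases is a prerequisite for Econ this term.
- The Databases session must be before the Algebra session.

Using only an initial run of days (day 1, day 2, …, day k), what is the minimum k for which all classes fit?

The precedence chain requires at least 3 distinct days.
With at most 3 per day and 7 classes, at least 3 days are needed.
3 works (last occupied day: day 3): for example Networks -> day 3, Physics -> day 1, Compilers -> day 2, Econ -> day 3, Crypto -> day 1, Databases -> day 1, Algebra -> day 2.

3 days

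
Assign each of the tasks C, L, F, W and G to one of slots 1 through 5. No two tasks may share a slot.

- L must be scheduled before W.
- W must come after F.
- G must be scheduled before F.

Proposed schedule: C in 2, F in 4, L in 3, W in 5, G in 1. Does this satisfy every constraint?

Valid

W must come after F — holds.
No two tasks may share a slot — holds.
G must be scheduled before F — holds.
L must be scheduled before W — holds.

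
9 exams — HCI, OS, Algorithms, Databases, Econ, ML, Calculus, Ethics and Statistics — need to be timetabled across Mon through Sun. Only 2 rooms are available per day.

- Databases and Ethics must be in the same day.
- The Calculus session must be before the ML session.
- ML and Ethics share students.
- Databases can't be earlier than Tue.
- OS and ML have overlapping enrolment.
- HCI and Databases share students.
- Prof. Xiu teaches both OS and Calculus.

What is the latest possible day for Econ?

Sun

Econ at Sun is achievable: Statistics in Thu, Algorithms in Wed, HCI in Mon, OS in Thu, Calculus in Mon, ML in Wed, Econ in Sun, Ethics in Tue, Databases in Tue.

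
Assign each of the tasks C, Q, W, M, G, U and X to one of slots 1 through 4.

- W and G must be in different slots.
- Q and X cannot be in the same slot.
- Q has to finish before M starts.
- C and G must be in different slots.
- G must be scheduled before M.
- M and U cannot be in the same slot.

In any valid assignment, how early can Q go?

Downstream work caps Q at 3.
Q at 1 is achievable: W in 2, X in 2, G in 1, C in 2, U in 1, M in 2, Q in 1.

1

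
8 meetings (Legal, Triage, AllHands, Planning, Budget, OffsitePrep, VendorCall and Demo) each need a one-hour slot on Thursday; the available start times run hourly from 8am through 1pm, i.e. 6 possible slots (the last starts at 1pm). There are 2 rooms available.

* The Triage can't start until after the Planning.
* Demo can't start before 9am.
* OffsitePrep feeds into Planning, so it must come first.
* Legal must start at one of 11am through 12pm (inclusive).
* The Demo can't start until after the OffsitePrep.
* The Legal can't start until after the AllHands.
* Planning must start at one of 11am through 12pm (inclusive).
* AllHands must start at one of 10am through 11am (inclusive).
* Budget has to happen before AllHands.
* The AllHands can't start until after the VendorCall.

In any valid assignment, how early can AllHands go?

10am

AllHands is available from 10am; AllHands's own window allows nothing later than 11am.
AllHands at 10am is achievable: Planning in 11am; Budget in 8am; Demo in 9am; AllHands in 10am; VendorCall in 9am; Legal in 11am; OffsitePrep in 8am; Triage in 12pm.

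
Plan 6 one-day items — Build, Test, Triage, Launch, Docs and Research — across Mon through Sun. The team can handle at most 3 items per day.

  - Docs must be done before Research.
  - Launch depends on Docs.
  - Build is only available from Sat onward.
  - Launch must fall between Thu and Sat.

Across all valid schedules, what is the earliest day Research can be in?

Tue

Precedence pushes Research to at least Tue.
Research at Tue is achievable: Test=Mon, Docs=Mon, Research=Tue, Launch=Thu, Build=Sat, Triage=Mon.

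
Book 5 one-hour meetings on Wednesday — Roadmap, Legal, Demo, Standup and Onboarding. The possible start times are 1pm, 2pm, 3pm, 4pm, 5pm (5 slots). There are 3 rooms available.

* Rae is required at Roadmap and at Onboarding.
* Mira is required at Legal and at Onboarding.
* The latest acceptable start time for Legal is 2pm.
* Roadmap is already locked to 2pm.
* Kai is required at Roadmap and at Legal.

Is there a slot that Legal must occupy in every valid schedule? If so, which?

Legal's window is 1pm–2pm.
Roadmap is fixed at 2pm, and Legal can't share a slot with Roadmap.
So Legal must be 1pm.

1pm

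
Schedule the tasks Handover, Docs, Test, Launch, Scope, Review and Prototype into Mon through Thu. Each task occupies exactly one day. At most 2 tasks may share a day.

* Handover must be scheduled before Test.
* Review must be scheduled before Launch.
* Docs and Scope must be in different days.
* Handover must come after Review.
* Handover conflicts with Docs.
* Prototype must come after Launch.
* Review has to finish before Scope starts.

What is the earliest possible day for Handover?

Tue

Precedence pushes Handover to at least Tue; downstream work caps Handover at Wed.
Handover at Tue is achievable: Launch=Tue; Docs=Mon; Test=Wed; Review=Mon; Prototype=Thu; Handover=Tue; Scope=Wed.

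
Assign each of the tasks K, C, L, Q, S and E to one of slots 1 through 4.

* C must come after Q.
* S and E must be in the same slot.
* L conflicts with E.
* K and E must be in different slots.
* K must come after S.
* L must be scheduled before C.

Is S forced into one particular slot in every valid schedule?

No

S can be 1 (e.g. C -> 3; K -> 2; Q -> 1; E -> 1; L -> 2; S -> 1) or 2 (e.g. Q=1, L=1, S=2, K=3, C=2, E=2).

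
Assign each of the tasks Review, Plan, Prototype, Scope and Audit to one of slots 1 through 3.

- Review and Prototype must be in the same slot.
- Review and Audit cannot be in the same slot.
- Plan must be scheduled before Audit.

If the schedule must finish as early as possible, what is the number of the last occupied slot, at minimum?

2

The precedence chain requires at least 2 distinct slots.
2 works (last occupied slot: 2): for example Review in 1, Plan in 1, Audit in 2, Scope in 1, Prototype in 1.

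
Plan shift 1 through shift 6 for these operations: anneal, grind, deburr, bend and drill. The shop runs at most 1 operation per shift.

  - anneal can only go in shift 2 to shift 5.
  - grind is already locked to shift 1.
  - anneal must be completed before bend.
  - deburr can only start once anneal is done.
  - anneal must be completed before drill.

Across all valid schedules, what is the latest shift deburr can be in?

shift 6

Precedence pushes deburr to at least shift 3.
deburr at shift 6 is achievable: anneal=shift 2, drill=shift 4, deburr=shift 6, grind=shift 1, bend=shift 3.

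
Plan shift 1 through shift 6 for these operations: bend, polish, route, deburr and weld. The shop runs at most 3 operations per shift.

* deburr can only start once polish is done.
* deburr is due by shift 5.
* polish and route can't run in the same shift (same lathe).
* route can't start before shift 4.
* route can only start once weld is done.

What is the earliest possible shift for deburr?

Precedence pushes deburr to at least shift 2; deburr's own window allows nothing later than shift 5.
deburr at shift 2 is achievable: deburr -> shift 2; bend -> shift 1; polish -> shift 1; weld -> shift 1; route -> shift 4.

shift 2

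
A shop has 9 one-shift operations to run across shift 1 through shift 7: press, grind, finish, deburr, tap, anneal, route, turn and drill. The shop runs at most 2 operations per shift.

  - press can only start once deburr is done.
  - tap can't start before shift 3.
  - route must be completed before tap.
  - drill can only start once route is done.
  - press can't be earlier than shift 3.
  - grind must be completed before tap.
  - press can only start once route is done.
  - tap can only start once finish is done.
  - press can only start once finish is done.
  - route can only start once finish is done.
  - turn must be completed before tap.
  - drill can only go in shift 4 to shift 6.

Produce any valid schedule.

finish in shift 1; anneal in shift 5; deburr in shift 3; press in shift 4; tap in shift 3; turn in shift 2; route in shift 2; grind in shift 1; drill in shift 4

Checking: route(shift 2) before tap(shift 3); grind(shift 1) before tap(shift 3); route(shift 2) before drill(shift 4); finish(shift 1) before tap(shift 3); turn(shift 2) before tap(shift 3); deburr(shift 3) before press(shift 4); route(shift 2) before press(shift 4); finish(shift 1) before route(shift 2); finish(shift 1) before press(shift 4); drill=shift 4 in [shift 4,shift 6]; tap=shift 3 in [shift 3,shift 7]; press=shift 4 in [shift 3,shift 7]; max 2 per shift (cap 2).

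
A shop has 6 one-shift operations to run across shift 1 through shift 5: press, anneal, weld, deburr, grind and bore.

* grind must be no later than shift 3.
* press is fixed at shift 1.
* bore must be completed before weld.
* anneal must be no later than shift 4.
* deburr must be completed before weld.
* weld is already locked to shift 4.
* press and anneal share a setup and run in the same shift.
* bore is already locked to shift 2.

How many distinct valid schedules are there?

9

Splitting on deburr: it can be shift 1 (3), shift 2 (3), shift 3 (3). Listing each branch's schedules as (press, anneal, weld, grind, bore) by shift number:
deburr=shift 1: (1,1,4,1,2) (1,1,4,2,2) (1,1,4,3,2) — 3.
deburr=shift 2: (1,1,4,1,2) (1,1,4,2,2) (1,1,4,3,2) — 3.
deburr=shift 3: (1,1,4,1,2) (1,1,4,2,2) (1,1,4,3,2) — 3.
Summing: 3 + 3 + 3 = 9.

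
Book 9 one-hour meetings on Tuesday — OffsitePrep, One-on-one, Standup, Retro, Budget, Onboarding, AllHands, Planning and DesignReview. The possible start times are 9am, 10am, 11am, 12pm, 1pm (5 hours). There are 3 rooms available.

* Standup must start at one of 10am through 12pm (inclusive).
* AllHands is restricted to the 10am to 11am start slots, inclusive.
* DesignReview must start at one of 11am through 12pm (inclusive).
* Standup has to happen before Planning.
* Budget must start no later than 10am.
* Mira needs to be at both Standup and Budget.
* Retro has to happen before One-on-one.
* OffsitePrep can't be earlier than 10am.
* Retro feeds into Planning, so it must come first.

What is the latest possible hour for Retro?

Downstream work caps Retro at 12pm.
Retro at 12pm is achievable: One-on-one=1pm, Budget=9am, DesignReview=11am, OffsitePrep=10am, AllHands=10am, Onboarding=9am, Standup=10am, Retro=12pm, Planning=1pm.

12pm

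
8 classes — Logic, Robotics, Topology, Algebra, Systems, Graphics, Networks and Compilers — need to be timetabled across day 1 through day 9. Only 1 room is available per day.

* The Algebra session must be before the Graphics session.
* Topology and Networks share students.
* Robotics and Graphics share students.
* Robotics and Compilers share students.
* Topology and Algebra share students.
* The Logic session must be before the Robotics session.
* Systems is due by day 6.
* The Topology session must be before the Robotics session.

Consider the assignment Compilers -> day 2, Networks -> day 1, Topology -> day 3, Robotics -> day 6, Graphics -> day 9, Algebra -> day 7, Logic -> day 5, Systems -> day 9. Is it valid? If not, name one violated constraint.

The Algebra session must be before the Graphics session — holds.
Robotics and Compilers share students — holds.
Topology and Networks share students — holds.
The Topology session must be before the Robotics session — holds.
Robotics and Graphics share students — holds.
Only 1 room is available per day — violated.
The Logic session must be before the Robotics session — holds.
Systems is due by day 6 — violated.
Topology and Algebra share students — holds.

No. Systems is due by day 6 is not satisfied.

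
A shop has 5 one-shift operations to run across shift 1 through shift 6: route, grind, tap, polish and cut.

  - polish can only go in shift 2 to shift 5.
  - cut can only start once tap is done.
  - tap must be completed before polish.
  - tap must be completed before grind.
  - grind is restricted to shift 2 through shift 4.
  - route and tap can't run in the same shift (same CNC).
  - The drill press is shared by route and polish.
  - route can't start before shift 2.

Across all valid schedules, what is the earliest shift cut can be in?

Precedence pushes cut to at least shift 2.
cut at shift 2 is achievable: route=shift 3; polish=shift 2; grind=shift 2; cut=shift 2; tap=shift 1.

shift 2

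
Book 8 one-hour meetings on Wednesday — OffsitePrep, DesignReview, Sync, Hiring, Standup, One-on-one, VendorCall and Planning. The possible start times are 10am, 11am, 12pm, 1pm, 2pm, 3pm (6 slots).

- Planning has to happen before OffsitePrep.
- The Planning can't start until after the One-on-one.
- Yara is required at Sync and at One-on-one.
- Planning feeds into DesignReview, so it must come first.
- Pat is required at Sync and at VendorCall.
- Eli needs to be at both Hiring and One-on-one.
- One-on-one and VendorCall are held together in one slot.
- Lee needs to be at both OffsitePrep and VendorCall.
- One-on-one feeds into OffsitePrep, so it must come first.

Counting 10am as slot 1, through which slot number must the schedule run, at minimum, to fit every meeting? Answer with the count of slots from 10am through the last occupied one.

3

The precedence chain requires at least 3 distinct slots.
3 works (last occupied slot: 12pm): for example DesignReview=12pm, VendorCall=10am, Hiring=11am, Standup=10am, One-on-one=10am, Planning=11am, Sync=11am, OffsitePrep=12pm.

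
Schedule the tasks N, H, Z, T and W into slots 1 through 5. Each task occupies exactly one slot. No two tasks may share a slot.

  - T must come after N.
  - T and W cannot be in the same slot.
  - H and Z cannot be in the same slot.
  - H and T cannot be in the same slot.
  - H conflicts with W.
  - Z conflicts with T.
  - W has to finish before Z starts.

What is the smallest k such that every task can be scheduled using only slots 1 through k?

5 slots

The precedence chain requires at least 2 distinct slots.
With at most 1 per slot and 5 tasks, at least 5 slots are needed.
5 works (last occupied slot: 5): for example H=5, W=2, T=4, N=1, Z=3.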